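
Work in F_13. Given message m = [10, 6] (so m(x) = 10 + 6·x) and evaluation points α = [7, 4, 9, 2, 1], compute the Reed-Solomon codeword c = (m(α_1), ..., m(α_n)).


c = [0, 8, 12, 9, 3]

Message polynomial: m(x) = 10 + 6·x (mod 13).
For each evaluation point α_i, compute m(α_i) mod 13:
  α_1 = 7: Horner steps 6 → 0, so m(7) = 0.
  α_2 = 4: Horner steps 6 → 8, so m(4) = 8.
  α_3 = 9: Horner steps 6 → 12, so m(9) = 12.
  α_4 = 2: Horner steps 6 → 9, so m(2) = 9.
  α_5 = 1: Horner steps 6 → 3, so m(1) = 3.
Codeword c = [0, 8, 12, 9, 3] ∈ F_13^5.


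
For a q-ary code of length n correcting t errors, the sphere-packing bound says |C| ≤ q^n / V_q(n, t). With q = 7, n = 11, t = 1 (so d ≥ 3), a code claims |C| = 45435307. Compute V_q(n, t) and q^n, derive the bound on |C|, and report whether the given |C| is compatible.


V_q(n, t) = 67, q^n = 1977326743, Hamming bound = 29512339, |C| = 45435307 > bound (violated).

Step 1: Compute V_q(n, t) = Σ_{j=0}^1 C(n, j) (q−1)^j.
  j = 0: C(11,0)·(6)^0 = 1·1 = 1.
  j = 1: C(11,1)·(6)^1 = 11·6 = 66.
  V_q(n, t) = 1 + 66 = 67.
Step 2: q^n = 7^11 = 1977326743.
Step 3: Hamming bound ⌊q^n / V_q(n,t)⌋ = ⌊1977326743/67⌋ = 29512339.
Step 4: Compare |C| = 45435307 to 29512339: violated.
The claimed |C| lies above the Hamming bound, so no 7-ary code of length 11 with d ≥ 3 can have 45435307 codewords.


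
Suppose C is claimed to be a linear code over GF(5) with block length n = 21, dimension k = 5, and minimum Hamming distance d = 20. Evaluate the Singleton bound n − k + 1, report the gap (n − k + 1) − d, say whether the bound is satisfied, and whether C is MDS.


Singleton RHS = n − k + 1 = 17, slack = -3, bound violated (no such code; not MDS).

Singleton bound: d ≤ n − k + 1.
Here n = 21, k = 5, so n − k + 1 = 17.
Given d = 20, check d ≤ 17: NO.
Slack = (n − k + 1) − d = -3.
The slack is negative: d = 20 exceeds n − k + 1 = 17 by 3, so the Singleton bound is violated and no linear [21, 5, 20]_5 code can exist. In particular it is not MDS (MDS requires d = n − k + 1 exactly).
Description: the claimed parameters are [21, 5, 20]_5; such a code would be impossible (violates the Singleton bound).


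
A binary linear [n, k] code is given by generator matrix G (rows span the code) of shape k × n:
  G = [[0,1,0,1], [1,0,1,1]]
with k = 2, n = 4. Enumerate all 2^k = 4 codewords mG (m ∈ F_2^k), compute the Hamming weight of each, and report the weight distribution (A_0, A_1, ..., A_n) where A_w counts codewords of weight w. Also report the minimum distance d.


Weight distribution: A_0 = 1, A_2 = 1, A_3 = 2. Minimum distance d = 2.

Enumerate all 2^2 = 4 messages m ∈ F_2^2.
For each, compute codeword c = mG in F_2^4, then tally its weight.
  m = 00 → c = 0000, weight = 0.
  m = 10 → c = 0101, weight = 2.
  m = 01 → c = 1011, weight = 3.
  m = 11 → c = 1110, weight = 3.
Tally weights:
  weight 0: 1 codewords.
  weight 2: 1 codewords.
  weight 3: 2 codewords.
Minimum distance d = smallest w > 0 with A_w > 0 = 2.
Sanity: Σ A_w = 4 = 2^2 = 4 ✓.


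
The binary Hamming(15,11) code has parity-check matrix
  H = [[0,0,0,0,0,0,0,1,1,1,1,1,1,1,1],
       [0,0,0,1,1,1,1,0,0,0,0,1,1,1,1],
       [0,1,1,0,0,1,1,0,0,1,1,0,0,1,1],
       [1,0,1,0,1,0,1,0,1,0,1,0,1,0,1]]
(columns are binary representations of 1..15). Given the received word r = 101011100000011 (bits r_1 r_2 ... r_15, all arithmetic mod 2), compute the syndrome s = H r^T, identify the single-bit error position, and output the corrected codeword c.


s = (0, 1, 1, 1)^T, error position = 7, corrected codeword c = 101011000000011

Compute s = H r^T mod 2 one row at a time:
  s_1 = 0 + 0 + 0 + 0 + 0 + 0 + 1 + 1 = 2 ≡ 0 (mod 2).
  s_2 = 0 + 1 + 1 + 1 + 0 + 0 + 1 + 1 = 5 ≡ 1 (mod 2).
  s_3 = 0 + 1 + 1 + 1 + 0 + 0 + 1 + 1 = 5 ≡ 1 (mod 2).
  s_4 = 1 + 1 + 1 + 1 + 0 + 0 + 0 + 1 = 5 ≡ 1 (mod 2).
s = (0, 1, 1, 1)^T — this equals column 7 of H (binary 0111), so error is at position 7.
Correct: flip bit 7 of r = 101011100000011 to get c = 101011000000011.


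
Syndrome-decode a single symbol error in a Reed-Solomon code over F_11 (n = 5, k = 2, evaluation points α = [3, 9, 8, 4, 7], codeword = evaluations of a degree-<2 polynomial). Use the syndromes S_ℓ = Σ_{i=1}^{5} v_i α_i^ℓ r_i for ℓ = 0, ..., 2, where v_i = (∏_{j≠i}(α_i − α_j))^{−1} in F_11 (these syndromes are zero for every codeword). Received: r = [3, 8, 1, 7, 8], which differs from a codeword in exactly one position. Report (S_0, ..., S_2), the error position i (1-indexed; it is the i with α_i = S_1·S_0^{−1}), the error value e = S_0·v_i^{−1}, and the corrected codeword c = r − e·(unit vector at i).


S = (5, 1, 9), error at position 2, error magnitude e = 3, c = [3, 5, 1, 7, 8].

Step 1: column multipliers v_i = (∏_{j≠i}(α_i − α_j))^{−1} mod 11.
  i = 1 (α = 3): (3−9)(3−8)(3−4)(3−7) = (−6)·(−5)·(−1)·(−4) = 120 ≡ 10, so v_1 = 10^{−1} = 10 (mod 11).
  i = 2 (α = 9): (9−3)(9−8)(9−4)(9−7) = 6·1·5·2 = 60 ≡ 5, so v_2 = 5^{−1} = 9 (mod 11).
  i = 3 (α = 8): (8−3)(8−9)(8−4)(8−7) = 5·(−1)·4·1 = −20 ≡ 2, so v_3 = 2^{−1} = 6 (mod 11).
  i = 4 (α = 4): (4−3)(4−9)(4−8)(4−7) = 1·(−5)·(−4)·(−3) = −60 ≡ 6, so v_4 = 6^{−1} = 2 (mod 11).
  i = 5 (α = 7): (7−3)(7−9)(7−8)(7−4) = 4·(−2)·(−1)·3 = 24 ≡ 2, so v_5 = 2^{−1} = 6 (mod 11).
  v = [10, 9, 6, 2, 6].
Step 2: syndromes of r = [3, 8, 1, 7, 8] (all sums mod 11).
  S_0 = Σ v_i r_i = 10·3 + 9·8 + 6·1 + 2·7 + 6·8 = 170 ≡ 5.
  S_1 = Σ v_i α_i r_i = 10·3·3 + 9·9·8 + 6·8·1 + 2·4·7 + 6·7·8 = 1178 ≡ 1.
  α_i^2 mod 11 = [9, 4, 9, 5, 5].
  S_2 = Σ v_i α_i^2 r_i = 10·9·3 + 9·4·8 + 6·9·1 + 2·5·7 + 6·5·8 = 922 ≡ 9.
  S = (5, 1, 9) ≠ 0, so r is not a codeword (an error is present).
Step 3: locate the error. For a single error e at position i, S_ℓ = v_i·e·α_i^ℓ, so α_err = S_1/S_0.
  S_0^{−1} = 5^{−1} = 9 (mod 11), so α_err = 1·9 = 9 ≡ 9 = α_2. Error position i = 2.
  Consistency check: S_2/S_1 = 9·1 = 9 ≡ 9 = α_err ✓ (single-error assumption holds).
Step 4: error magnitude e = S_0/v_2 = S_0·∏_{j≠2}(α_2 − α_j) = 5·5 = 25 ≡ 3 (mod 11).
Step 5: correct position 2: c_2 = r_2 − e = 8 − 3 ≡ 5 (mod 11). Hence c = [3, 5, 1, 7, 8].
  Check: interpolating c through the α_i gives m(x) = 2 + 4·x (degree < 2) with m(α_i) = c_i for every i, so c is indeed a codeword.


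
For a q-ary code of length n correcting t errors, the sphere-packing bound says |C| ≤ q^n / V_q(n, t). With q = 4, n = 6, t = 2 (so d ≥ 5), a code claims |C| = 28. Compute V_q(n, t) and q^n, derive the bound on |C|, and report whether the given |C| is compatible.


V_q(n, t) = 154, q^n = 4096, Hamming bound = 26, |C| = 28 > bound (violated).

Step 1: Compute V_q(n, t) = Σ_{j=0}^2 C(n, j) (q−1)^j.
  j = 0: C(6,0)·(3)^0 = 1·1 = 1.
  j = 1: C(6,1)·(3)^1 = 6·3 = 18.
  j = 2: C(6,2)·(3)^2 = 15·9 = 135.
  V_q(n, t) = 1 + 18 + 135 = 154.
Step 2: q^n = 4^6 = 4096.
Step 3: Hamming bound ⌊q^n / V_q(n,t)⌋ = ⌊4096/154⌋ = 26.
Step 4: Compare |C| = 28 to 26: violated.
The claimed |C| lies above the Hamming bound, so no 4-ary code of length 6 with d ≥ 5 can have 28 codewords.


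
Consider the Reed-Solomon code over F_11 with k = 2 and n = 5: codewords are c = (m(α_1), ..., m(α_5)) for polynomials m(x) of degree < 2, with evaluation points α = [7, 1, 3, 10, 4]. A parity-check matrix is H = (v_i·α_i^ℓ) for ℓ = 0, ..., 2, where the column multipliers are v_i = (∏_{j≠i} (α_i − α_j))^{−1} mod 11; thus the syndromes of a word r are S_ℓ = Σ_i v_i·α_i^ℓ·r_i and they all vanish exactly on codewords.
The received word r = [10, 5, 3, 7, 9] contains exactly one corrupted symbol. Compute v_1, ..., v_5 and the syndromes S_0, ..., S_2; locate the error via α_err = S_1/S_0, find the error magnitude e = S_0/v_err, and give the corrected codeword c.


S = (4, 5, 9), error at position 5, error magnitude e = 7, c = [10, 5, 3, 7, 2].

Step 1: column multipliers v_i = (∏_{j≠i}(α_i − α_j))^{−1} mod 11.
  i = 1 (α = 7): (7−1)(7−3)(7−10)(7−4) = 6·4·(−3)·3 = −216 ≡ 4, so v_1 = 4^{−1} = 3 (mod 11).
  i = 2 (α = 1): (1−7)(1−3)(1−10)(1−4) = (−6)·(−2)·(−9)·(−3) = 324 ≡ 5, so v_2 = 5^{−1} = 9 (mod 11).
  i = 3 (α = 3): (3−7)(3−1)(3−10)(3−4) = (−4)·2·(−7)·(−1) = −56 ≡ 10, so v_3 = 10^{−1} = 10 (mod 11).
  i = 4 (α = 10): (10−7)(10−1)(10−3)(10−4) = 3·9·7·6 = 1134 ≡ 1, so v_4 = 1^{−1} = 1 (mod 11).
  i = 5 (α = 4): (4−7)(4−1)(4−3)(4−10) = (−3)·3·1·(−6) = 54 ≡ 10, so v_5 = 10^{−1} = 10 (mod 11).
  v = [3, 9, 10, 1, 10].
Step 2: syndromes of r = [10, 5, 3, 7, 9] (all sums mod 11).
  S_0 = Σ v_i r_i = 3·10 + 9·5 + 10·3 + 1·7 + 10·9 = 202 ≡ 4.
  S_1 = Σ v_i α_i r_i = 3·7·10 + 9·1·5 + 10·3·3 + 1·10·7 + 10·4·9 = 775 ≡ 5.
  α_i^2 mod 11 = [5, 1, 9, 1, 5].
  S_2 = Σ v_i α_i^2 r_i = 3·5·10 + 9·1·5 + 10·9·3 + 1·1·7 + 10·5·9 = 922 ≡ 9.
  S = (4, 5, 9) ≠ 0, so r is not a codeword (an error is present).
Step 3: locate the error. For a single error e at position i, S_ℓ = v_i·e·α_i^ℓ, so α_err = S_1/S_0.
  S_0^{−1} = 4^{−1} = 3 (mod 11), so α_err = 5·3 = 15 ≡ 4 = α_5. Error position i = 5.
  Consistency check: S_2/S_1 = 9·9 = 81 ≡ 4 = α_err ✓ (single-error assumption holds).
Step 4: error magnitude e = S_0/v_5 = S_0·∏_{j≠5}(α_5 − α_j) = 4·10 = 40 ≡ 7 (mod 11).
Step 5: correct position 5: c_5 = r_5 − e = 9 − 7 ≡ 2 (mod 11). Hence c = [10, 5, 3, 7, 2].
  Check: interpolating c through the α_i gives m(x) = 6 + 10·x (degree < 2) with m(α_i) = c_i for every i, so c is indeed a codeword.


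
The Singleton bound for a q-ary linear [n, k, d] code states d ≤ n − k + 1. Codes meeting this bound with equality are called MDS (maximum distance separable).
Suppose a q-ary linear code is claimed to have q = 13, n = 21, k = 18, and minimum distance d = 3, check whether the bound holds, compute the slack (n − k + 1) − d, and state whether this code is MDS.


Singleton RHS = n − k + 1 = 4, slack = 1, bound satisfied, not MDS.

Singleton bound: d ≤ n − k + 1.
Here n = 21, k = 18, so n − k + 1 = 4.
Given d = 3, check d ≤ 4: YES.
Slack = (n − k + 1) − d = 1.
The code is NOT MDS (slack = 1 > 0).
Description: the claimed parameters are [21, 18, 3]_13; such a code would be non-MDS.


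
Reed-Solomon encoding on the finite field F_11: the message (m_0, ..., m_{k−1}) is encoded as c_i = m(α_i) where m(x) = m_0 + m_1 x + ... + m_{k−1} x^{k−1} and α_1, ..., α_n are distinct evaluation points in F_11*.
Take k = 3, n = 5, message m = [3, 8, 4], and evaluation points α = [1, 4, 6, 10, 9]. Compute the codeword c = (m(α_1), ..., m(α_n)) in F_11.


c = [4, 0, 8, 10, 3]

Message polynomial: m(x) = 3 + 8·x + 4·x^2 (mod 11).
For each evaluation point α_i, compute m(α_i) mod 11:
  α_1 = 1: Horner steps 4 → 1 → 4, so m(1) = 4.
  α_2 = 4: Horner steps 4 → 2 → 0, so m(4) = 0.
  α_3 = 6: Horner steps 4 → 10 → 8, so m(6) = 8.
  α_4 = 10: Horner steps 4 → 4 → 10, so m(10) = 10.
  α_5 = 9: Horner steps 4 → 0 → 3, so m(9) = 3.
Codeword c = [4, 0, 8, 10, 3] ∈ F_11^5.


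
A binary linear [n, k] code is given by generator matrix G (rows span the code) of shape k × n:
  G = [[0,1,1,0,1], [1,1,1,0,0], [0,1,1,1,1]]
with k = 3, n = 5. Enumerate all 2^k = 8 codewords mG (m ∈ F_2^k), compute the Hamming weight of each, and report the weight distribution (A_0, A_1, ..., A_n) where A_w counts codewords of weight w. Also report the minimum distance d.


Weight distribution: A_0 = 1, A_1 = 1, A_2 = 1, A_3 = 3, A_4 = 2. Minimum distance d = 1.

Enumerate all 2^3 = 8 messages m ∈ F_2^3.
For each, compute codeword c = mG in F_2^5, then tally its weight.
  m = 000 → c = 00000, weight = 0.
  m = 100 → c = 01101, weight = 3.
  m = 010 → c = 11100, weight = 3.
  m = 110 → c = 10001, weight = 2.
  m = 001 → c = 01111, weight = 4.
  m = 101 → c = 00010, weight = 1.
  m = 011 → c = 10011, weight = 3.
  m = 111 → c = 11110, weight = 4.
Tally weights:
  weight 0: 1 codewords.
  weight 1: 1 codewords.
  weight 2: 1 codewords.
  weight 3: 3 codewords.
  weight 4: 2 codewords.
Minimum distance d = smallest w > 0 with A_w > 0 = 1.
Sanity: Σ A_w = 8 = 2^3 = 8 ✓.


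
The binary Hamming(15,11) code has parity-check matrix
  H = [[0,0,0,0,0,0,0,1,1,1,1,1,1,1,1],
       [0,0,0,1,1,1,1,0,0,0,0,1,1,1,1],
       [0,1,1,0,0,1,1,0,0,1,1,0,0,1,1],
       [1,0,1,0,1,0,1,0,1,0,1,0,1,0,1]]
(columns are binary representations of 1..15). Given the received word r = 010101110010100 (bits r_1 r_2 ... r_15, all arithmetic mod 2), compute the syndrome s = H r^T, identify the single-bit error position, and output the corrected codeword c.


s = (1, 0, 0, 1)^T, error position = 9, corrected codeword c = 010101111010100

Compute s = H r^T mod 2 one row at a time:
  s_1 = 1 + 0 + 0 + 1 + 0 + 1 + 0 + 0 = 3 ≡ 1 (mod 2).
  s_2 = 1 + 0 + 1 + 1 + 0 + 1 + 0 + 0 = 4 ≡ 0 (mod 2).
  s_3 = 1 + 0 + 1 + 1 + 0 + 1 + 0 + 0 = 4 ≡ 0 (mod 2).
  s_4 = 0 + 0 + 0 + 1 + 0 + 1 + 1 + 0 = 3 ≡ 1 (mod 2).
s = (1, 0, 0, 1)^T — this equals column 9 of H (binary 1001), so error is at position 9.
Correct: flip bit 9 of r = 010101110010100 to get c = 010101111010100.


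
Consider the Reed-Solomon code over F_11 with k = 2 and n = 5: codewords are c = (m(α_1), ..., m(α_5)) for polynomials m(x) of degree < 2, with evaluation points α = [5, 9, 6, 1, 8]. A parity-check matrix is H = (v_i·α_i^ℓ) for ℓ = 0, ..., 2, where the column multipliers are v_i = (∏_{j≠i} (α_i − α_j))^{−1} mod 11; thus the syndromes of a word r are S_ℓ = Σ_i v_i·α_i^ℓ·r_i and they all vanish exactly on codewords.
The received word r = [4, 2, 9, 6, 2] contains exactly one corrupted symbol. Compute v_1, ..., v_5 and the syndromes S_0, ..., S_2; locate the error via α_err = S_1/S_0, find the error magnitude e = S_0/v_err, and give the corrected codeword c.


S = (8, 9, 6), error at position 5, error magnitude e = 5, c = [4, 2, 9, 6, 8].

Step 1: column multipliers v_i = (∏_{j≠i}(α_i − α_j))^{−1} mod 11.
  i = 1 (α = 5): (5−9)(5−6)(5−1)(5−8) = (−4)·(−1)·4·(−3) = −48 ≡ 7, so v_1 = 7^{−1} = 8 (mod 11).
  i = 2 (α = 9): (9−5)(9−6)(9−1)(9−8) = 4·3·8·1 = 96 ≡ 8, so v_2 = 8^{−1} = 7 (mod 11).
  i = 3 (α = 6): (6−5)(6−9)(6−1)(6−8) = 1·(−3)·5·(−2) = 30 ≡ 8, so v_3 = 8^{−1} = 7 (mod 11).
  i = 4 (α = 1): (1−5)(1−9)(1−6)(1−8) = (−4)·(−8)·(−5)·(−7) = 1120 ≡ 9, so v_4 = 9^{−1} = 5 (mod 11).
  i = 5 (α = 8): (8−5)(8−9)(8−6)(8−1) = 3·(−1)·2·7 = −42 ≡ 2, so v_5 = 2^{−1} = 6 (mod 11).
  v = [8, 7, 7, 5, 6].
Step 2: syndromes of r = [4, 2, 9, 6, 2] (all sums mod 11).
  S_0 = Σ v_i r_i = 8·4 + 7·2 + 7·9 + 5·6 + 6·2 = 151 ≡ 8.
  S_1 = Σ v_i α_i r_i = 8·5·4 + 7·9·2 + 7·6·9 + 5·1·6 + 6·8·2 = 790 ≡ 9.
  α_i^2 mod 11 = [3, 4, 3, 1, 9].
  S_2 = Σ v_i α_i^2 r_i = 8·3·4 + 7·4·2 + 7·3·9 + 5·1·6 + 6·9·2 = 479 ≡ 6.
  S = (8, 9, 6) ≠ 0, so r is not a codeword (an error is present).
Step 3: locate the error. For a single error e at position i, S_ℓ = v_i·e·α_i^ℓ, so α_err = S_1/S_0.
  S_0^{−1} = 8^{−1} = 7 (mod 11), so α_err = 9·7 = 63 ≡ 8 = α_5. Error position i = 5.
  Consistency check: S_2/S_1 = 6·5 = 30 ≡ 8 = α_err ✓ (single-error assumption holds).
Step 4: error magnitude e = S_0/v_5 = S_0·∏_{j≠5}(α_5 − α_j) = 8·2 = 16 ≡ 5 (mod 11).
Step 5: correct position 5: c_5 = r_5 − e = 2 − 5 ≡ 8 (mod 11). Hence c = [4, 2, 9, 6, 8].
  Check: interpolating c through the α_i gives m(x) = 1 + 5·x (degree < 2) with m(α_i) = c_i for every i, so c is indeed a codeword.


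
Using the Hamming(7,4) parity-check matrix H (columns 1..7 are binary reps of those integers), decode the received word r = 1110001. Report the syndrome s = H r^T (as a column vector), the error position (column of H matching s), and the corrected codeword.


s = (1, 1, 1)^T, error position = 7, corrected codeword c = 1110000

Compute s = H r^T mod 2 one row at a time:
  s_1 = 0 + 0 + 0 + 1 = 1 ≡ 1 (mod 2).
  s_2 = 1 + 1 + 0 + 1 = 3 ≡ 1 (mod 2).
  s_3 = 1 + 1 + 0 + 1 = 3 ≡ 1 (mod 2).
s = (1, 1, 1)^T — this equals column 7 of H (binary 111), so error is at position 7.
Correct: flip bit 7 of r = 1110001 to get c = 1110000.


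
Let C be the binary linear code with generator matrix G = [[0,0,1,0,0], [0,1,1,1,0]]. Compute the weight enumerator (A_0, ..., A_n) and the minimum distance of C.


Weight distribution: A_0 = 1, A_1 = 1, A_2 = 1, A_3 = 1. Minimum distance d = 1.

Enumerate all 2^2 = 4 messages m ∈ F_2^2.
For each, compute codeword c = mG in F_2^5, then tally its weight.
  m = 00 → c = 00000, weight = 0.
  m = 10 → c = 00100, weight = 1.
  m = 01 → c = 01110, weight = 3.
  m = 11 → c = 01010, weight = 2.
Tally weights:
  weight 0: 1 codewords.
  weight 1: 1 codewords.
  weight 2: 1 codewords.
  weight 3: 1 codewords.
Minimum distance d = smallest w > 0 with A_w > 0 = 1.
Sanity: Σ A_w = 4 = 2^2 = 4 ✓.


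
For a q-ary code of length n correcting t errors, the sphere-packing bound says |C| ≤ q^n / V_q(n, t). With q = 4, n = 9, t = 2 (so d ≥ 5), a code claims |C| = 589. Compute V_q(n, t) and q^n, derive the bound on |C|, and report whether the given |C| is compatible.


V_q(n, t) = 352, q^n = 262144, Hamming bound = 744, |C| = 589 ≤ bound (satisfied).

Step 1: Compute V_q(n, t) = Σ_{j=0}^2 C(n, j) (q−1)^j.
  j = 0: C(9,0)·(3)^0 = 1·1 = 1.
  j = 1: C(9,1)·(3)^1 = 9·3 = 27.
  j = 2: C(9,2)·(3)^2 = 36·9 = 324.
  V_q(n, t) = 1 + 27 + 324 = 352.
Step 2: q^n = 4^9 = 262144.
Step 3: Hamming bound ⌊q^n / V_q(n,t)⌋ = ⌊262144/352⌋ = 744.
Step 4: Compare |C| = 589 to 744: satisfied.
The claimed |C| lies below the Hamming bound.


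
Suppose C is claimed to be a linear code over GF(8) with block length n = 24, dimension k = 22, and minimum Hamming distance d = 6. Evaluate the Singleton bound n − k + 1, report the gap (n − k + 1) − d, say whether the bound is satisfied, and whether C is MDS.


Singleton RHS = n − k + 1 = 3, slack = -3, bound violated (no such code; not MDS).

Singleton bound: d ≤ n − k + 1.
Here n = 24, k = 22, so n − k + 1 = 3.
Given d = 6, check d ≤ 3: NO.
Slack = (n − k + 1) − d = -3.
The slack is negative: d = 6 exceeds n − k + 1 = 3 by 3, so the Singleton bound is violated and no linear [24, 22, 6]_8 code can exist. In particular it is not MDS (MDS requires d = n − k + 1 exactly).
Description: the claimed parameters are [24, 22, 6]_8; such a code would be impossible (violates the Singleton bound).


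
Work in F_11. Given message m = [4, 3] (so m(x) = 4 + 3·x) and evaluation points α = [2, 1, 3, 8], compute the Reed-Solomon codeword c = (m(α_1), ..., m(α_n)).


c = [10, 7, 2, 6]

Message polynomial: m(x) = 4 + 3·x (mod 11).
For each evaluation point α_i, compute m(α_i) mod 11:
  α_1 = 2: Horner steps 3 → 10, so m(2) = 10.
  α_2 = 1: Horner steps 3 → 7, so m(1) = 7.
  α_3 = 3: Horner steps 3 → 2, so m(3) = 2.
  α_4 = 8: Horner steps 3 → 6, so m(8) = 6.
Codeword c = [10, 7, 2, 6] ∈ F_11^4.


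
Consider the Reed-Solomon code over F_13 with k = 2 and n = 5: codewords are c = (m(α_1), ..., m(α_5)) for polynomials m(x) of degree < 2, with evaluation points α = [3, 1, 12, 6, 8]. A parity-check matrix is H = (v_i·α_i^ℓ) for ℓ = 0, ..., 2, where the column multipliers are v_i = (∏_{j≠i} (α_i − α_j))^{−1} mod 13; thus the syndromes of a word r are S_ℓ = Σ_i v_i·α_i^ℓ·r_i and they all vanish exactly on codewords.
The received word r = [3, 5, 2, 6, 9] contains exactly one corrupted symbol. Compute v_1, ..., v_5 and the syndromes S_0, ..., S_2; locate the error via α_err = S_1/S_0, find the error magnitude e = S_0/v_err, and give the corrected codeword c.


S = (7, 8, 11), error at position 1, error magnitude e = 8, c = [8, 5, 2, 6, 9].

Step 1: column multipliers v_i = (∏_{j≠i}(α_i − α_j))^{−1} mod 13.
  i = 1 (α = 3): (3−1)(3−12)(3−6)(3−8) = 2·(−9)·(−3)·(−5) = −270 ≡ 3, so v_1 = 3^{−1} = 9 (mod 13).
  i = 2 (α = 1): (1−3)(1−12)(1−6)(1−8) = (−2)·(−11)·(−5)·(−7) = 770 ≡ 3, so v_2 = 3^{−1} = 9 (mod 13).
  i = 3 (α = 12): (12−3)(12−1)(12−6)(12−8) = 9·11·6·4 = 2376 ≡ 10, so v_3 = 10^{−1} = 4 (mod 13).
  i = 4 (α = 6): (6−3)(6−1)(6−12)(6−8) = 3·5·(−6)·(−2) = 180 ≡ 11, so v_4 = 11^{−1} = 6 (mod 13).
  i = 5 (α = 8): (8−3)(8−1)(8−12)(8−6) = 5·7·(−4)·2 = −280 ≡ 6, so v_5 = 6^{−1} = 11 (mod 13).
  v = [9, 9, 4, 6, 11].
Step 2: syndromes of r = [3, 5, 2, 6, 9] (all sums mod 13).
  S_0 = Σ v_i r_i = 9·3 + 9·5 + 4·2 + 6·6 + 11·9 = 215 ≡ 7.
  S_1 = Σ v_i α_i r_i = 9·3·3 + 9·1·5 + 4·12·2 + 6·6·6 + 11·8·9 = 1230 ≡ 8.
  α_i^2 mod 13 = [9, 1, 1, 10, 12].
  S_2 = Σ v_i α_i^2 r_i = 9·9·3 + 9·1·5 + 4·1·2 + 6·10·6 + 11·12·9 = 1844 ≡ 11.
  S = (7, 8, 11) ≠ 0, so r is not a codeword (an error is present).
Step 3: locate the error. For a single error e at position i, S_ℓ = v_i·e·α_i^ℓ, so α_err = S_1/S_0.
  S_0^{−1} = 7^{−1} = 2 (mod 13), so α_err = 8·2 = 16 ≡ 3 = α_1. Error position i = 1.
  Consistency check: S_2/S_1 = 11·5 = 55 ≡ 3 = α_err ✓ (single-error assumption holds).
Step 4: error magnitude e = S_0/v_1 = S_0·∏_{j≠1}(α_1 − α_j) = 7·3 = 21 ≡ 8 (mod 13).
Step 5: correct position 1: c_1 = r_1 − e = 3 − 8 ≡ 8 (mod 13). Hence c = [8, 5, 2, 6, 9].
  Check: interpolating c through the α_i gives m(x) = 10 + 8·x (degree < 2) with m(α_i) = c_i for every i, so c is indeed a codeword.


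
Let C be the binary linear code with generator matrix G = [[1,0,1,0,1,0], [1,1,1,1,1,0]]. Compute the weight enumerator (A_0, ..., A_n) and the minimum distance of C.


Weight distribution: A_0 = 1, A_2 = 1, A_3 = 1, A_5 = 1. Minimum distance d = 2.

Enumerate all 2^2 = 4 messages m ∈ F_2^2.
For each, compute codeword c = mG in F_2^6, then tally its weight.
  m = 00 → c = 000000, weight = 0.
  m = 10 → c = 101010, weight = 3.
  m = 01 → c = 111110, weight = 5.
  m = 11 → c = 010100, weight = 2.
Tally weights:
  weight 0: 1 codewords.
  weight 2: 1 codewords.
  weight 3: 1 codewords.
  weight 5: 1 codewords.
Minimum distance d = smallest w > 0 with A_w > 0 = 2.
Sanity: Σ A_w = 4 = 2^2 = 4 ✓.


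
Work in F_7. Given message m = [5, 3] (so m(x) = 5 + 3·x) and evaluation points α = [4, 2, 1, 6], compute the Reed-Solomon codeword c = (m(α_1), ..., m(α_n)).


c = [3, 4, 1, 2]

Message polynomial: m(x) = 5 + 3·x (mod 7).
For each evaluation point α_i, compute m(α_i) mod 7:
  α_1 = 4: Horner steps 3 → 3, so m(4) = 3.
  α_2 = 2: Horner steps 3 → 4, so m(2) = 4.
  α_3 = 1: Horner steps 3 → 1, so m(1) = 1.
  α_4 = 6: Horner steps 3 → 2, so m(6) = 2.
Codeword c = [3, 4, 1, 2] ∈ F_7^4.


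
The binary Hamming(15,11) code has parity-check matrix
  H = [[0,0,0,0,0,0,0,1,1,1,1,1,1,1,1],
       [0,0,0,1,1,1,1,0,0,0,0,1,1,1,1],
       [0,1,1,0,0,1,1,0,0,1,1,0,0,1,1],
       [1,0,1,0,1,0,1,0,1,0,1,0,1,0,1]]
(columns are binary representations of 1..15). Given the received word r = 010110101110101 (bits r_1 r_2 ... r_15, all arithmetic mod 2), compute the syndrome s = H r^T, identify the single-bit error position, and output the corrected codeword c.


s = (1, 1, 1, 0)^T, error position = 14, corrected codeword c = 010110101110111

Compute s = H r^T mod 2 one row at a time:
  s_1 = 0 + 1 + 1 + 1 + 0 + 1 + 0 + 1 = 5 ≡ 1 (mod 2).
  s_2 = 1 + 1 + 0 + 1 + 0 + 1 + 0 + 1 = 5 ≡ 1 (mod 2).
  s_3 = 1 + 0 + 0 + 1 + 1 + 1 + 0 + 1 = 5 ≡ 1 (mod 2).
  s_4 = 0 + 0 + 1 + 1 + 1 + 1 + 1 + 1 = 6 ≡ 0 (mod 2).
s = (1, 1, 1, 0)^T — this equals column 14 of H (binary 1110), so error is at position 14.
Correct: flip bit 14 of r = 010110101110101 to get c = 010110101110111.


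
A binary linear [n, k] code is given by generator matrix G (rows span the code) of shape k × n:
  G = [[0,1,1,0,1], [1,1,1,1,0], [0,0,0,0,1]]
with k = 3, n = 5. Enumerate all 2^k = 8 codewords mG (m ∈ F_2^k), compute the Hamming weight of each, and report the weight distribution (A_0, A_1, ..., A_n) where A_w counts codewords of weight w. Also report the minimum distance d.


Weight distribution: A_0 = 1, A_1 = 1, A_2 = 2, A_3 = 2, A_4 = 1, A_5 = 1. Minimum distance d = 1.

Enumerate all 2^3 = 8 messages m ∈ F_2^3.
For each, compute codeword c = mG in F_2^5, then tally its weight.
  m = 000 → c = 00000, weight = 0.
  m = 100 → c = 01101, weight = 3.
  m = 010 → c = 11110, weight = 4.
  m = 110 → c = 10011, weight = 3.
  m = 001 → c = 00001, weight = 1.
  m = 101 → c = 01100, weight = 2.
  m = 011 → c = 11111, weight = 5.
  m = 111 → c = 10010, weight = 2.
Tally weights:
  weight 0: 1 codewords.
  weight 1: 1 codewords.
  weight 2: 2 codewords.
  weight 3: 2 codewords.
  weight 4: 1 codewords.
  weight 5: 1 codewords.
Minimum distance d = smallest w > 0 with A_w > 0 = 1.
Sanity: Σ A_w = 8 = 2^3 = 8 ✓.


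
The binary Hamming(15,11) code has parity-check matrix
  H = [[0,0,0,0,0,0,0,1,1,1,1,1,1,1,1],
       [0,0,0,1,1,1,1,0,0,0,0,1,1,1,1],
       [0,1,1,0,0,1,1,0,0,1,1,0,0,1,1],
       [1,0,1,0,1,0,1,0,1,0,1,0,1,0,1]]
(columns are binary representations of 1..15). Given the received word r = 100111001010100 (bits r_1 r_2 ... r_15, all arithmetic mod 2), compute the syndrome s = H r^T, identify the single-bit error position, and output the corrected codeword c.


s = (1, 0, 0, 1)^T, error position = 9, corrected codeword c = 100111000010100

Compute s = H r^T mod 2 one row at a time:
  s_1 = 0 + 1 + 0 + 1 + 0 + 1 + 0 + 0 = 3 ≡ 1 (mod 2).
  s_2 = 1 + 1 + 1 + 0 + 0 + 1 + 0 + 0 = 4 ≡ 0 (mod 2).
  s_3 = 0 + 0 + 1 + 0 + 0 + 1 + 0 + 0 = 2 ≡ 0 (mod 2).
  s_4 = 1 + 0 + 1 + 0 + 1 + 1 + 1 + 0 = 5 ≡ 1 (mod 2).
s = (1, 0, 0, 1)^T — this equals column 9 of H (binary 1001), so error is at position 9.
Correct: flip bit 9 of r = 100111001010100 to get c = 100111000010100.


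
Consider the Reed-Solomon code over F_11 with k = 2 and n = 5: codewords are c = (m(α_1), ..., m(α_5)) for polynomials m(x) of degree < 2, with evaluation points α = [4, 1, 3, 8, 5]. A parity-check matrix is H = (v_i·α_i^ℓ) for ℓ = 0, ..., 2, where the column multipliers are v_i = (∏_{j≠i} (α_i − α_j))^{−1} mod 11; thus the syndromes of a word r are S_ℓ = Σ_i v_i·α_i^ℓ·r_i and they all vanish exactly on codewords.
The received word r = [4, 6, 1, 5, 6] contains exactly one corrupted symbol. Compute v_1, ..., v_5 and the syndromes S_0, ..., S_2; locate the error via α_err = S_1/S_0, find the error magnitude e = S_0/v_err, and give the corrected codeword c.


S = (6, 8, 7), error at position 5, error magnitude e = 10, c = [4, 6, 1, 5, 7].

Step 1: column multipliers v_i = (∏_{j≠i}(α_i − α_j))^{−1} mod 11.
  i = 1 (α = 4): (4−1)(4−3)(4−8)(4−5) = 3·1·(−4)·(−1) = 12 ≡ 1, so v_1 = 1^{−1} = 1 (mod 11).
  i = 2 (α = 1): (1−4)(1−3)(1−8)(1−5) = (−3)·(−2)·(−7)·(−4) = 168 ≡ 3, so v_2 = 3^{−1} = 4 (mod 11).
  i = 3 (α = 3): (3−4)(3−1)(3−8)(3−5) = (−1)·2·(−5)·(−2) = −20 ≡ 2, so v_3 = 2^{−1} = 6 (mod 11).
  i = 4 (α = 8): (8−4)(8−1)(8−3)(8−5) = 4·7·5·3 = 420 ≡ 2, so v_4 = 2^{−1} = 6 (mod 11).
  i = 5 (α = 5): (5−4)(5−1)(5−3)(5−8) = 1·4·2·(−3) = −24 ≡ 9, so v_5 = 9^{−1} = 5 (mod 11).
  v = [1, 4, 6, 6, 5].
Step 2: syndromes of r = [4, 6, 1, 5, 6] (all sums mod 11).
  S_0 = Σ v_i r_i = 1·4 + 4·6 + 6·1 + 6·5 + 5·6 = 94 ≡ 6.
  S_1 = Σ v_i α_i r_i = 1·4·4 + 4·1·6 + 6·3·1 + 6·8·5 + 5·5·6 = 448 ≡ 8.
  α_i^2 mod 11 = [5, 1, 9, 9, 3].
  S_2 = Σ v_i α_i^2 r_i = 1·5·4 + 4·1·6 + 6·9·1 + 6·9·5 + 5·3·6 = 458 ≡ 7.
  S = (6, 8, 7) ≠ 0, so r is not a codeword (an error is present).
Step 3: locate the error. For a single error e at position i, S_ℓ = v_i·e·α_i^ℓ, so α_err = S_1/S_0.
  S_0^{−1} = 6^{−1} = 2 (mod 11), so α_err = 8·2 = 16 ≡ 5 = α_5. Error position i = 5.
  Consistency check: S_2/S_1 = 7·7 = 49 ≡ 5 = α_err ✓ (single-error assumption holds).
Step 4: error magnitude e = S_0/v_5 = S_0·∏_{j≠5}(α_5 − α_j) = 6·9 = 54 ≡ 10 (mod 11).
Step 5: correct position 5: c_5 = r_5 − e = 6 − 10 ≡ 7 (mod 11). Hence c = [4, 6, 1, 5, 7].
  Check: interpolating c through the α_i gives m(x) = 3 + 3·x (degree < 2) with m(α_i) = c_i for every i, so c is indeed a codeword.


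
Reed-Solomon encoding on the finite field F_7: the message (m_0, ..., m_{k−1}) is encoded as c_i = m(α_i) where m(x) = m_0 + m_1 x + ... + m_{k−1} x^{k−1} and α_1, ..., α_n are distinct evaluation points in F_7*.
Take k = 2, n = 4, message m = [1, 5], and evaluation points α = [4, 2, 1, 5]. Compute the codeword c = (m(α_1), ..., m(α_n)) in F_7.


c = [0, 4, 6, 5]

Message polynomial: m(x) = 1 + 5·x (mod 7).
For each evaluation point α_i, compute m(α_i) mod 7:
  α_1 = 4: Horner steps 5 → 0, so m(4) = 0.
  α_2 = 2: Horner steps 5 → 4, so m(2) = 4.
  α_3 = 1: Horner steps 5 → 6, so m(1) = 6.
  α_4 = 5: Horner steps 5 → 5, so m(5) = 5.
Codeword c = [0, 4, 6, 5] ∈ F_7^4.


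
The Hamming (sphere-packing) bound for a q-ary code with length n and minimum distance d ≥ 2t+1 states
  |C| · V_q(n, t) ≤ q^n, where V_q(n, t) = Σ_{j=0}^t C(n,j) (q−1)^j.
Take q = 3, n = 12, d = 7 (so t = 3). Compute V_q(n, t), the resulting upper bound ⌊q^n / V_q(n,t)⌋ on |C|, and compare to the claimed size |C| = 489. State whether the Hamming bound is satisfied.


V_q(n, t) = 2049, q^n = 531441, Hamming bound = 259, |C| = 489 > bound (violated).

Step 1: Compute V_q(n, t) = Σ_{j=0}^3 C(n, j) (q−1)^j.
  j = 0: C(12,0)·(2)^0 = 1·1 = 1.
  j = 1: C(12,1)·(2)^1 = 12·2 = 24.
  j = 2: C(12,2)·(2)^2 = 66·4 = 264.
  j = 3: C(12,3)·(2)^3 = 220·8 = 1760.
  V_q(n, t) = 1 + 24 + 264 + 1760 = 2049.
Step 2: q^n = 3^12 = 531441.
Step 3: Hamming bound ⌊q^n / V_q(n,t)⌋ = ⌊531441/2049⌋ = 259.
Step 4: Compare |C| = 489 to 259: violated.
The claimed |C| lies above the Hamming bound, so no 3-ary code of length 12 with d ≥ 7 can have 489 codewords.


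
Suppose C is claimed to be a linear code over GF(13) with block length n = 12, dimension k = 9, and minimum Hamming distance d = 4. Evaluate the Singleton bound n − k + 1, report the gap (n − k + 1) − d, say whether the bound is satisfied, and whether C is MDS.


Singleton RHS = n − k + 1 = 4, slack = 0, bound satisfied, MDS.

Singleton bound: d ≤ n − k + 1.
Here n = 12, k = 9, so n − k + 1 = 4.
Given d = 4, check d ≤ 4: YES.
Slack = (n − k + 1) − d = 0.
The code is MDS (slack = 0).
Description: the claimed parameters are [12, 9, 4]_13; such a code would be MDS (meets Singleton bound).


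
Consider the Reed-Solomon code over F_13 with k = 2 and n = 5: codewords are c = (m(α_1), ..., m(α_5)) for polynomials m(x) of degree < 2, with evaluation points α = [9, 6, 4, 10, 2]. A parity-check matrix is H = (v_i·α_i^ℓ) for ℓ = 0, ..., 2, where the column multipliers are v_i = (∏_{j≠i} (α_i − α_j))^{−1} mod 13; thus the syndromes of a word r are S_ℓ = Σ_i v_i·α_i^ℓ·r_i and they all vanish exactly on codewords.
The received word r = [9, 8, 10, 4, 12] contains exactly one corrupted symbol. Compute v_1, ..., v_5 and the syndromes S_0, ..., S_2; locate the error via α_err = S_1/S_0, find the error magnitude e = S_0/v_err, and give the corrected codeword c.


S = (9, 3, 1), error at position 1, error magnitude e = 4, c = [5, 8, 10, 4, 12].

Step 1: column multipliers v_i = (∏_{j≠i}(α_i − α_j))^{−1} mod 13.
  i = 1 (α = 9): (9−6)(9−4)(9−10)(9−2) = 3·5·(−1)·7 = −105 ≡ 12, so v_1 = 12^{−1} = 12 (mod 13).
  i = 2 (α = 6): (6−9)(6−4)(6−10)(6−2) = (−3)·2·(−4)·4 = 96 ≡ 5, so v_2 = 5^{−1} = 8 (mod 13).
  i = 3 (α = 4): (4−9)(4−6)(4−10)(4−2) = (−5)·(−2)·(−6)·2 = −120 ≡ 10, so v_3 = 10^{−1} = 4 (mod 13).
  i = 4 (α = 10): (10−9)(10−6)(10−4)(10−2) = 1·4·6·8 = 192 ≡ 10, so v_4 = 10^{−1} = 4 (mod 13).
  i = 5 (α = 2): (2−9)(2−6)(2−4)(2−10) = (−7)·(−4)·(−2)·(−8) = 448 ≡ 6, so v_5 = 6^{−1} = 11 (mod 13).
  v = [12, 8, 4, 4, 11].
Step 2: syndromes of r = [9, 8, 10, 4, 12] (all sums mod 13).
  S_0 = Σ v_i r_i = 12·9 + 8·8 + 4·10 + 4·4 + 11·12 = 360 ≡ 9.
  S_1 = Σ v_i α_i r_i = 12·9·9 + 8·6·8 + 4·4·10 + 4·10·4 + 11·2·12 = 1940 ≡ 3.
  α_i^2 mod 13 = [3, 10, 3, 9, 4].
  S_2 = Σ v_i α_i^2 r_i = 12·3·9 + 8·10·8 + 4·3·10 + 4·9·4 + 11·4·12 = 1756 ≡ 1.
  S = (9, 3, 1) ≠ 0, so r is not a codeword (an error is present).
Step 3: locate the error. For a single error e at position i, S_ℓ = v_i·e·α_i^ℓ, so α_err = S_1/S_0.
  S_0^{−1} = 9^{−1} = 3 (mod 13), so α_err = 3·3 = 9 ≡ 9 = α_1. Error position i = 1.
  Consistency check: S_2/S_1 = 1·9 = 9 ≡ 9 = α_err ✓ (single-error assumption holds).
Step 4: error magnitude e = S_0/v_1 = S_0·∏_{j≠1}(α_1 − α_j) = 9·12 = 108 ≡ 4 (mod 13).
Step 5: correct position 1: c_1 = r_1 − e = 9 − 4 ≡ 5 (mod 13). Hence c = [5, 8, 10, 4, 12].
  Check: interpolating c through the α_i gives m(x) = 1 + 12·x (degree < 2) with m(α_i) = c_i for every i, so c is indeed a codeword.


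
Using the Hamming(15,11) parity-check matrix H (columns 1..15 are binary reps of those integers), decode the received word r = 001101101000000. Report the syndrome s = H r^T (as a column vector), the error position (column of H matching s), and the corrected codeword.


s = (1, 1, 1, 1)^T, error position = 15, corrected codeword c = 001101101000001

Compute s = H r^T mod 2 one row at a time:
  s_1 = 0 + 1 + 0 + 0 + 0 + 0 + 0 + 0 = 1 ≡ 1 (mod 2).
  s_2 = 1 + 0 + 1 + 1 + 0 + 0 + 0 + 0 = 3 ≡ 1 (mod 2).
  s_3 = 0 + 1 + 1 + 1 + 0 + 0 + 0 + 0 = 3 ≡ 1 (mod 2).
  s_4 = 0 + 1 + 0 + 1 + 1 + 0 + 0 + 0 = 3 ≡ 1 (mod 2).
s = (1, 1, 1, 1)^T — this equals column 15 of H (binary 1111), so error is at position 15.
Correct: flip bit 15 of r = 001101101000000 to get c = 001101101000001.


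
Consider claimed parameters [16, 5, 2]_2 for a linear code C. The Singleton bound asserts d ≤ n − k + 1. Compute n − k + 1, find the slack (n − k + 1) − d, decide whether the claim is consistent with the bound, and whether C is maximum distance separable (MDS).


Singleton RHS = n − k + 1 = 12, slack = 10, bound satisfied, not MDS.

Singleton bound: d ≤ n − k + 1.
Here n = 16, k = 5, so n − k + 1 = 12.
Given d = 2, check d ≤ 12: YES.
Slack = (n − k + 1) − d = 10.
The code is NOT MDS (slack = 10 > 0).
Description: the claimed parameters are [16, 5, 2]_2; such a code would be non-MDS.


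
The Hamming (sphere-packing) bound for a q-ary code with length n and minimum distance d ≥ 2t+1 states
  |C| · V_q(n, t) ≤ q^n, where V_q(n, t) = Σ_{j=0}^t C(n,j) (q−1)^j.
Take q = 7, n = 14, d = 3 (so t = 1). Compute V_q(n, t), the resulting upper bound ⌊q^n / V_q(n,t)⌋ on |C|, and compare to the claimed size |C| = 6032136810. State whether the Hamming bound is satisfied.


V_q(n, t) = 85, q^n = 678223072849, Hamming bound = 7979094974, |C| = 6032136810 ≤ bound (satisfied).

Step 1: Compute V_q(n, t) = Σ_{j=0}^1 C(n, j) (q−1)^j.
  j = 0: C(14,0)·(6)^0 = 1·1 = 1.
  j = 1: C(14,1)·(6)^1 = 14·6 = 84.
  V_q(n, t) = 1 + 84 = 85.
Step 2: q^n = 7^14 = 678223072849.
Step 3: Hamming bound ⌊q^n / V_q(n,t)⌋ = ⌊678223072849/85⌋ = 7979094974.
Step 4: Compare |C| = 6032136810 to 7979094974: satisfied.
The claimed |C| lies below the Hamming bound.


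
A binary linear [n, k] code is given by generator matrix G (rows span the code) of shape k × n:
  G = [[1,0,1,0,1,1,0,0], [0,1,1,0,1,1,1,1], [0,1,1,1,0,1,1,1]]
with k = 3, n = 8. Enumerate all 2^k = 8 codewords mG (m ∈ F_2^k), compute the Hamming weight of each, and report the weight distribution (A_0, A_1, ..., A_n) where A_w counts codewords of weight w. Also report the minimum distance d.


Weight distribution: A_0 = 1, A_2 = 1, A_4 = 3, A_6 = 3. Minimum distance d = 2.

Enumerate all 2^3 = 8 messages m ∈ F_2^3.
For each, compute codeword c = mG in F_2^8, then tally its weight.
  m = 000 → c = 00000000, weight = 0.
  m = 100 → c = 10101100, weight = 4.
  m = 010 → c = 01101111, weight = 6.
  m = 110 → c = 11000011, weight = 4.
  m = 001 → c = 01110111, weight = 6.
  m = 101 → c = 11011011, weight = 6.
  m = 011 → c = 00011000, weight = 2.
  m = 111 → c = 10110100, weight = 4.
Tally weights:
  weight 0: 1 codewords.
  weight 2: 1 codewords.
  weight 4: 3 codewords.
  weight 6: 3 codewords.
Minimum distance d = smallest w > 0 with A_w > 0 = 2.
Sanity: Σ A_w = 8 = 2^3 = 8 ✓.


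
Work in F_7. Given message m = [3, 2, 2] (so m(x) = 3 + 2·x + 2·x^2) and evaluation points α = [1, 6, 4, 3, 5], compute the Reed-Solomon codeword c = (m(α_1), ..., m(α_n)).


c = [0, 3, 1, 6, 0]

Message polynomial: m(x) = 3 + 2·x + 2·x^2 (mod 7).
For each evaluation point α_i, compute m(α_i) mod 7:
  α_1 = 1: Horner steps 2 → 4 → 0, so m(1) = 0.
  α_2 = 6: Horner steps 2 → 0 → 3, so m(6) = 3.
  α_3 = 4: Horner steps 2 → 3 → 1, so m(4) = 1.
  α_4 = 3: Horner steps 2 → 1 → 6, so m(3) = 6.
  α_5 = 5: Horner steps 2 → 5 → 0, so m(5) = 0.
Codeword c = [0, 3, 1, 6, 0] ∈ F_7^5.


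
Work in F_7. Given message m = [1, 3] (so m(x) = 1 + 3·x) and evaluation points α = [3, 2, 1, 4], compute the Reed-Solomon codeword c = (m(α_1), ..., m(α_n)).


c = [3, 0, 4, 6]

Message polynomial: m(x) = 1 + 3·x (mod 7).
For each evaluation point α_i, compute m(α_i) mod 7:
  α_1 = 3: Horner steps 3 → 3, so m(3) = 3.
  α_2 = 2: Horner steps 3 → 0, so m(2) = 0.
  α_3 = 1: Horner steps 3 → 4, so m(1) = 4.
  α_4 = 4: Horner steps 3 → 6, so m(4) = 6.
Codeword c = [3, 0, 4, 6] ∈ F_7^4.


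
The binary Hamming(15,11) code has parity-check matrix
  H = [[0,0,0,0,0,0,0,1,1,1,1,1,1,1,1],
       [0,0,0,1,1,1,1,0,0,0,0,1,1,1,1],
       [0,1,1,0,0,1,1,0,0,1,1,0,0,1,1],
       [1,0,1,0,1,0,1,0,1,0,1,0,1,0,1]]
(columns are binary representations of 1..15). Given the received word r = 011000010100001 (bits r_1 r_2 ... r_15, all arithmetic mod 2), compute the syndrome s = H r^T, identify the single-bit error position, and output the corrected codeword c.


s = (1, 1, 0, 0)^T, error position = 12, corrected codeword c = 011000010101001

Compute s = H r^T mod 2 one row at a time:
  s_1 = 1 + 0 + 1 + 0 + 0 + 0 + 0 + 1 = 3 ≡ 1 (mod 2).
  s_2 = 0 + 0 + 0 + 0 + 0 + 0 + 0 + 1 = 1 ≡ 1 (mod 2).
  s_3 = 1 + 1 + 0 + 0 + 1 + 0 + 0 + 1 = 4 ≡ 0 (mod 2).
  s_4 = 0 + 1 + 0 + 0 + 0 + 0 + 0 + 1 = 2 ≡ 0 (mod 2).
s = (1, 1, 0, 0)^T — this equals column 12 of H (binary 1100), so error is at position 12.
Correct: flip bit 12 of r = 011000010100001 to get c = 011000010101001.


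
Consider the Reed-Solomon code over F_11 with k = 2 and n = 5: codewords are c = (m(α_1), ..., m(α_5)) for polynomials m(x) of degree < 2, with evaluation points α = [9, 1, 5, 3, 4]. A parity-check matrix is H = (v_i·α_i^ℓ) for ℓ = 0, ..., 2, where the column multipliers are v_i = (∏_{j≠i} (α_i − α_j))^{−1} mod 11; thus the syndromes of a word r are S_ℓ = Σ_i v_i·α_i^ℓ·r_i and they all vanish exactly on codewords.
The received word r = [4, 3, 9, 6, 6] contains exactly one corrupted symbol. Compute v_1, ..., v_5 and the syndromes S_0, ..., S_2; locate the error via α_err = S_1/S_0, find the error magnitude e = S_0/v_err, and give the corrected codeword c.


S = (1, 4, 5), error at position 5, error magnitude e = 4, c = [4, 3, 9, 6, 2].

Step 1: column multipliers v_i = (∏_{j≠i}(α_i − α_j))^{−1} mod 11.
  i = 1 (α = 9): (9−1)(9−5)(9−3)(9−4) = 8·4·6·5 = 960 ≡ 3, so v_1 = 3^{−1} = 4 (mod 11).
  i = 2 (α = 1): (1−9)(1−5)(1−3)(1−4) = (−8)·(−4)·(−2)·(−3) = 192 ≡ 5, so v_2 = 5^{−1} = 9 (mod 11).
  i = 3 (α = 5): (5−9)(5−1)(5−3)(5−4) = (−4)·4·2·1 = −32 ≡ 1, so v_3 = 1^{−1} = 1 (mod 11).
  i = 4 (α = 3): (3−9)(3−1)(3−5)(3−4) = (−6)·2·(−2)·(−1) = −24 ≡ 9, so v_4 = 9^{−1} = 5 (mod 11).
  i = 5 (α = 4): (4−9)(4−1)(4−5)(4−3) = (−5)·3·(−1)·1 = 15 ≡ 4, so v_5 = 4^{−1} = 3 (mod 11).
  v = [4, 9, 1, 5, 3].
Step 2: syndromes of r = [4, 3, 9, 6, 6] (all sums mod 11).
  S_0 = Σ v_i r_i = 4·4 + 9·3 + 1·9 + 5·6 + 3·6 = 100 ≡ 1.
  S_1 = Σ v_i α_i r_i = 4·9·4 + 9·1·3 + 1·5·9 + 5·3·6 + 3·4·6 = 378 ≡ 4.
  α_i^2 mod 11 = [4, 1, 3, 9, 5].
  S_2 = Σ v_i α_i^2 r_i = 4·4·4 + 9·1·3 + 1·3·9 + 5·9·6 + 3·5·6 = 478 ≡ 5.
  S = (1, 4, 5) ≠ 0, so r is not a codeword (an error is present).
Step 3: locate the error. For a single error e at position i, S_ℓ = v_i·e·α_i^ℓ, so α_err = S_1/S_0.
  S_0^{−1} = 1^{−1} = 1 (mod 11), so α_err = 4·1 = 4 ≡ 4 = α_5. Error position i = 5.
  Consistency check: S_2/S_1 = 5·3 = 15 ≡ 4 = α_err ✓ (single-error assumption holds).
Step 4: error magnitude e = S_0/v_5 = S_0·∏_{j≠5}(α_5 − α_j) = 1·4 = 4 ≡ 4 (mod 11).
Step 5: correct position 5: c_5 = r_5 − e = 6 − 4 ≡ 2 (mod 11). Hence c = [4, 3, 9, 6, 2].
  Check: interpolating c through the α_i gives m(x) = 7 + 7·x (degree < 2) with m(α_i) = c_i for every i, so c is indeed a codeword.
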